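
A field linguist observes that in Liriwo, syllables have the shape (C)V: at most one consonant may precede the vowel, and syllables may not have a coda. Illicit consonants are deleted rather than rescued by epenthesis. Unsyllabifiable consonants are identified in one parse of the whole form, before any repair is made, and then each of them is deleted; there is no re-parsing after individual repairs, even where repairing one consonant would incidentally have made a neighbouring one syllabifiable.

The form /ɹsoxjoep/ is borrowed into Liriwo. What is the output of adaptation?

sojoe

Syllabifying with onset maximization leaves /ɹ/, /x/, /p/ stranded (no codas are permitted; onsets are limited to one consonant).
Each unlicensed consonant is deleted: /ɹ/, /x/, /p/.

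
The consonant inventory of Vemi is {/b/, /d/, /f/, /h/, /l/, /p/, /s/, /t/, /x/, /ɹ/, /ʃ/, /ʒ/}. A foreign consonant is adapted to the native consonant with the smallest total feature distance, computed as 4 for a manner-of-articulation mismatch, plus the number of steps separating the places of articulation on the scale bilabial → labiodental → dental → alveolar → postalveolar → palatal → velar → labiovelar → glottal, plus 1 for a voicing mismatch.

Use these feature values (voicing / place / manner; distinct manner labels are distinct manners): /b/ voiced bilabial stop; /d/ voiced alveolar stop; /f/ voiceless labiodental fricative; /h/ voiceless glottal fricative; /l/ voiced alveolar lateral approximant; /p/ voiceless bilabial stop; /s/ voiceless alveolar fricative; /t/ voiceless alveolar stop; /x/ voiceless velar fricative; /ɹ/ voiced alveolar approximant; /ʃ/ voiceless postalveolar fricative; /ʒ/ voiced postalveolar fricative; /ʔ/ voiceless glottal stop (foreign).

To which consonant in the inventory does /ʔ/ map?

h

/h/ is closest: manner differs (stop→fricative, +4), place distance 0 (glottal→glottal), same voicing; total 4. Next closest is /t/ at distance 5.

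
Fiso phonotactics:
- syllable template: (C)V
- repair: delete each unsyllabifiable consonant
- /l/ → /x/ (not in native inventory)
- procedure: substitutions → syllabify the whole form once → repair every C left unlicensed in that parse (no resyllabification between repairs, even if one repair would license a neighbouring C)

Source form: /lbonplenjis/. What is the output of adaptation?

Substitution: /l/ → /x/, giving /xbonpxenjis/.
Syllabifying with onset maximization leaves /x/, /n/, /p/, /n/, /s/ stranded (no codas are permitted; onsets are limited to one consonant).
Each unlicensed consonant is deleted: /x/, /n/, /p/, /n/, /s/.

boxeji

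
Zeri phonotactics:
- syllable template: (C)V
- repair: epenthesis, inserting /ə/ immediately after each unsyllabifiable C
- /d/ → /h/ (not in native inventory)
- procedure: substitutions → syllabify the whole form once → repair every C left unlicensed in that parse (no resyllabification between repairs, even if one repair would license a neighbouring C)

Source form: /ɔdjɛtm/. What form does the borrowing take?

Substitution: /d/ → /h/, giving /ɔhjɛtm/.
The consonants /h/, /t/, /m/ cannot be parsed into a legal (C)V syllable (no codas are permitted; onsets are limited to one consonant).
Inserting the epenthetic vowel yields /h/ → /hə/, /t/ → /tə/, /m/ → /mə/.

ɔhəjɛtəmə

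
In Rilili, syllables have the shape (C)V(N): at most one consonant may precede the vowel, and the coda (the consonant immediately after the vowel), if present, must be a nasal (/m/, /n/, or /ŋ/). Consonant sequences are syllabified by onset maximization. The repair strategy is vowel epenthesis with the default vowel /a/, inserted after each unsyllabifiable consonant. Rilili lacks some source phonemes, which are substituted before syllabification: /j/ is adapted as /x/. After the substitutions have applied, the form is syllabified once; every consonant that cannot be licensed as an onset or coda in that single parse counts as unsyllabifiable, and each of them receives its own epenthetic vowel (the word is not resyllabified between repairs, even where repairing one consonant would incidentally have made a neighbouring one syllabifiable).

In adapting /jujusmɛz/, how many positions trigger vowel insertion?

After substitution the input is /xuxusmɛz/.
The unsyllabifiable consonants are /s/, /z/; each receives one epenthetic vowel.

2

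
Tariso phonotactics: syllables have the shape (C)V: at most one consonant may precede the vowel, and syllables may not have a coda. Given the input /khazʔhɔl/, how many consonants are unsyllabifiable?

Under (C)V, the unsyllabifiable consonants are /k/, /z/, /ʔ/, /l/ (no codas are permitted; onsets are limited to one consonant).

4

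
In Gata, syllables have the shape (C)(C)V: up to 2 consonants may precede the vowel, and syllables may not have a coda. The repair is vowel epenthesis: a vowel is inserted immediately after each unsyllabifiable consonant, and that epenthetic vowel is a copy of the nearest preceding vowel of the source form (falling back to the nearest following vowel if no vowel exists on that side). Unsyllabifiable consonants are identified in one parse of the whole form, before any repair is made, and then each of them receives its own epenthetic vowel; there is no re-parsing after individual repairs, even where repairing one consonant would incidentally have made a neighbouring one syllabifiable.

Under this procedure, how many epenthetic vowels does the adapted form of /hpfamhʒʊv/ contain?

3

The unsyllabifiable consonants are /h/, /m/, /v/; each receives one epenthetic vowel.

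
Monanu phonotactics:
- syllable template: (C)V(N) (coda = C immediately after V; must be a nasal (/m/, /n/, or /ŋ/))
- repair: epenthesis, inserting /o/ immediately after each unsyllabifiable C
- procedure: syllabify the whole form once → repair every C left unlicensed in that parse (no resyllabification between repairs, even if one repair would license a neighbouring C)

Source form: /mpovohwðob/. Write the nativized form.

mopovohowoðobo

Under (C)V(N), the unsyllabifiable consonants are /m/, /h/, /w/, /b/ (only a nasal (/m/, /n/, or /ŋ/) is licensed in coda position; onsets are limited to one consonant).
Epenthesis after each stranded consonant: /m/ → /mo/, /h/ → /ho/, /w/ → /wo/, /b/ → /bo/.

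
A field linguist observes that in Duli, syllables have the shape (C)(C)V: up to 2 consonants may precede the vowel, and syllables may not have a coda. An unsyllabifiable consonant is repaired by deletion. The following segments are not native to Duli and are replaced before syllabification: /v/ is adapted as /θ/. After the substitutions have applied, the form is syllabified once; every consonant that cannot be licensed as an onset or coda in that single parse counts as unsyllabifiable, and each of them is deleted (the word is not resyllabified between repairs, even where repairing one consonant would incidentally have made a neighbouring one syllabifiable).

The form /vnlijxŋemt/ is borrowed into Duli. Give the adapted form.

nlixŋe

Substitution: /v/ → /θ/, giving /θnlijxŋemt/.
Under (C)(C)V, the unsyllabifiable consonants are /θ/, /j/, /m/, /t/ (no codas are permitted; onsets may contain at most 2 consonants).
Deletion applies to /θ/, /j/, /m/, /t/.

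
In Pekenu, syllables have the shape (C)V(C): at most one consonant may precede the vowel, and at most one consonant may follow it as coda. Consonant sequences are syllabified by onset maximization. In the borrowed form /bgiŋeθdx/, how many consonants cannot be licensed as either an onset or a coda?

3

Under (C)V(C), the unsyllabifiable consonants are /b/, /d/, /x/ (at most one coda consonant is licensed; onsets are limited to one consonant).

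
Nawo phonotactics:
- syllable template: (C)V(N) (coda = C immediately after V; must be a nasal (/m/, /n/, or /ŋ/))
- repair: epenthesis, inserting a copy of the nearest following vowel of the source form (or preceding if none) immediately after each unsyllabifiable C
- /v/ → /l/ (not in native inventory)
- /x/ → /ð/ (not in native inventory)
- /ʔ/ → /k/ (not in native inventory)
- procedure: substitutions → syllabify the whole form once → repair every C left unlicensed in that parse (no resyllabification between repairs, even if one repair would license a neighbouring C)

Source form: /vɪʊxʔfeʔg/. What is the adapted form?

Substitution: /v/ → /l/, /x/ → /ð/, /ʔ/ → /k/, giving /lɪʊðkfekg/.
The consonants /ð/, /k/, /k/, /g/ cannot be parsed into a legal (C)V(N) syllable (only a nasal (/m/, /n/, or /ŋ/) is licensed in coda position; onsets are limited to one consonant).
Epenthesis after each stranded consonant: /ð/ → /ðe/, /k/ → /ke/, /k/ → /ke/, /g/ → /ge/.

lɪʊðekefekege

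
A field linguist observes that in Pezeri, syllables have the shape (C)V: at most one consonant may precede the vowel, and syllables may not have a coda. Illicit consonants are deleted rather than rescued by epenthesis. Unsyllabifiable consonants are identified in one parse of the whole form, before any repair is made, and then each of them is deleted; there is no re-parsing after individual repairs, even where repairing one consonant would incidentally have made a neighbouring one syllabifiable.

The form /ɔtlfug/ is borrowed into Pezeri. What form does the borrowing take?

ɔfu

Syllabifying with onset maximization leaves /t/, /l/, /g/ stranded (no codas are permitted; onsets are limited to one consonant).
Deletion applies to /t/, /l/, /g/.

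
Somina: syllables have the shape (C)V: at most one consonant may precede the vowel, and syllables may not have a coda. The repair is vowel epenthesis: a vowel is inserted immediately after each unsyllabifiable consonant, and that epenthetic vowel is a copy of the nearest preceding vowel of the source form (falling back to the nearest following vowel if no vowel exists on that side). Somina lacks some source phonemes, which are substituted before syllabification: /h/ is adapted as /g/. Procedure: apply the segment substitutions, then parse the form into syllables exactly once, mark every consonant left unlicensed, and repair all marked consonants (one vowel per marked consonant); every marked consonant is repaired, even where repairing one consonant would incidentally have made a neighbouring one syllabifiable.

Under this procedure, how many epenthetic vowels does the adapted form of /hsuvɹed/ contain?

3

After substitution the input is /gsuvɹed/.
The unsyllabifiable consonants are /g/, /v/, /d/; each receives one epenthetic vowel.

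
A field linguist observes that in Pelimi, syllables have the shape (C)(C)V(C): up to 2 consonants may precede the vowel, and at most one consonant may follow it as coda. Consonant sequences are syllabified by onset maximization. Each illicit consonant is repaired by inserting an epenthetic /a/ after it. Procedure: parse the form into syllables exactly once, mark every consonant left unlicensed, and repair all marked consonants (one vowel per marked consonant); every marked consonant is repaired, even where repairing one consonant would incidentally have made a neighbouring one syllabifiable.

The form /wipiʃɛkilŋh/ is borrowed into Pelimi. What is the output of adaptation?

wipiʃɛkilŋaha

Under (C)(C)V(C), the unsyllabifiable consonants are /ŋ/, /h/ (at most one coda consonant is licensed; onsets may contain at most 2 consonants).
Each unlicensed consonant becomes the onset of a new syllable: /ŋ/ → /ŋa/, /h/ → /ha/.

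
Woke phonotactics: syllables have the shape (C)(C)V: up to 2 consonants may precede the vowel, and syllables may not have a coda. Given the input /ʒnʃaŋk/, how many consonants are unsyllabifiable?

3

The consonants /ʒ/, /ŋ/, /k/ cannot be parsed into a legal (C)(C)V syllable (no codas are permitted; onsets may contain at most 2 consonants).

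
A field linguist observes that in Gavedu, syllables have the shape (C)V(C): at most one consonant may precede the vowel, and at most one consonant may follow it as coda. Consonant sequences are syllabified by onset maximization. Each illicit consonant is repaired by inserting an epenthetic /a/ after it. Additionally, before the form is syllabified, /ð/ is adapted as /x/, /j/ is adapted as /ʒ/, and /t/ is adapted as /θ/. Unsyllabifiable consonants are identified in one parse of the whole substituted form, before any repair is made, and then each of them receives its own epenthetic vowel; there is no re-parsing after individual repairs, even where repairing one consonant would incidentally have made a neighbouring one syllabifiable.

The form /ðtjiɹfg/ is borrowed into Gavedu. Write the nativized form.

xaθaʒiɹfaga

Substitution: /ð/ → /x/, /t/ → /θ/, /j/ → /ʒ/, giving /xθʒiɹfg/.
The consonants /x/, /θ/, /f/, /g/ cannot be parsed into a legal (C)V(C) syllable (at most one coda consonant is licensed; onsets are limited to one consonant).
Epenthesis after each stranded consonant: /x/ → /xa/, /θ/ → /θa/, /f/ → /fa/, /g/ → /ga/.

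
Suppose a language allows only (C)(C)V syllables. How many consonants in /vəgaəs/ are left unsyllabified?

1

The consonants /s/ cannot be parsed into a legal (C)(C)V syllable (no codas are permitted; onsets may contain at most 2 consonants).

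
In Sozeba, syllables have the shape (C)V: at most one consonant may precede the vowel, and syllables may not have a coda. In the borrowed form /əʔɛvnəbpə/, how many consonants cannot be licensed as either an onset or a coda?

2

Under (C)V, the unsyllabifiable consonants are /v/, /b/ (no codas are permitted; onsets are limited to one consonant).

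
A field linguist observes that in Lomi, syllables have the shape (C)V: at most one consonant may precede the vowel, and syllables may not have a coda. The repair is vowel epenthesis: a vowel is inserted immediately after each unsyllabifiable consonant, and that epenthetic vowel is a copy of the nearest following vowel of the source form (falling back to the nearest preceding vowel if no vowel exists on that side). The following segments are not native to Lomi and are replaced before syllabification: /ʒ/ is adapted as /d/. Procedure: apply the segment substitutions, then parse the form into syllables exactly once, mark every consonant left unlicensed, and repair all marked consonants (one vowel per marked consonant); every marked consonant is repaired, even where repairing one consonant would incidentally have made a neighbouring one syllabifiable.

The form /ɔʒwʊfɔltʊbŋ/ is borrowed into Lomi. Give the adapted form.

Substitution: /ʒ/ → /d/, giving /ɔdwʊfɔltʊbŋ/.
Syllabifying with onset maximization leaves /d/, /l/, /b/, /ŋ/ stranded (no codas are permitted; onsets are limited to one consonant).
Each unlicensed consonant becomes the onset of a new syllable: /d/ → /dʊ/, /l/ → /lʊ/, /b/ → /bʊ/, /ŋ/ → /ŋʊ/.

ɔdʊwʊfɔlʊtʊbʊŋʊ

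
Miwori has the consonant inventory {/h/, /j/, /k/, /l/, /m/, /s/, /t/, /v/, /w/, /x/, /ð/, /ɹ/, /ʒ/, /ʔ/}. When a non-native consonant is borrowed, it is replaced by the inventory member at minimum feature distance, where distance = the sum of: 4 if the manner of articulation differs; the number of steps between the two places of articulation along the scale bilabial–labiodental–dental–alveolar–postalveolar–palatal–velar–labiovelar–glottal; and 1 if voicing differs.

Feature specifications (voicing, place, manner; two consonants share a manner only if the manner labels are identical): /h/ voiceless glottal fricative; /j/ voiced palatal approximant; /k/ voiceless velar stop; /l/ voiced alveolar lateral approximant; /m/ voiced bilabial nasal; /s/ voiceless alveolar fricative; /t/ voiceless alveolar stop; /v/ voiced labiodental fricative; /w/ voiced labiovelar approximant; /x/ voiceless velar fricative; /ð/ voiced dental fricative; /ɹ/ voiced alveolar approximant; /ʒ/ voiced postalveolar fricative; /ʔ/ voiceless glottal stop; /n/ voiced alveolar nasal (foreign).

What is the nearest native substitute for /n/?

m

/m/ is closest: same manner (nasal), place distance 3 (alveolar→bilabial), same voicing; total 3. Next closest is /l/ at distance 4.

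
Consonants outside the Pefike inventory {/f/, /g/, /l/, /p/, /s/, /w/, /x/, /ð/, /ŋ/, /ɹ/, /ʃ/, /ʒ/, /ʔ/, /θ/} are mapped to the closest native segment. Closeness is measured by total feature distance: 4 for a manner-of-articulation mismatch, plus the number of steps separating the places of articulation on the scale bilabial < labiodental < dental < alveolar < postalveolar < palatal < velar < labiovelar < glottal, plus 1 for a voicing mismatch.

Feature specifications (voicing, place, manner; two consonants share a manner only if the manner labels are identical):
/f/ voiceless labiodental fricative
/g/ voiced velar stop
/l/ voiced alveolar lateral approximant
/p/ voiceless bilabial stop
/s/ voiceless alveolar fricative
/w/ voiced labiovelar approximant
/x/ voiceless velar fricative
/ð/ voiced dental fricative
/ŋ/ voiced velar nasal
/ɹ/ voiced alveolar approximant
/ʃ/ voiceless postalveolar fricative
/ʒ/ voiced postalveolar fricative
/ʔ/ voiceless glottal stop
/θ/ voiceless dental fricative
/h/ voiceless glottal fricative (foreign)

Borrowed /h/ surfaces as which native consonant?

/x/ is closest: same manner (fricative), place distance 2 (glottal→velar), same voicing; total 2. Next closest is /ʃ/ at distance 4.

x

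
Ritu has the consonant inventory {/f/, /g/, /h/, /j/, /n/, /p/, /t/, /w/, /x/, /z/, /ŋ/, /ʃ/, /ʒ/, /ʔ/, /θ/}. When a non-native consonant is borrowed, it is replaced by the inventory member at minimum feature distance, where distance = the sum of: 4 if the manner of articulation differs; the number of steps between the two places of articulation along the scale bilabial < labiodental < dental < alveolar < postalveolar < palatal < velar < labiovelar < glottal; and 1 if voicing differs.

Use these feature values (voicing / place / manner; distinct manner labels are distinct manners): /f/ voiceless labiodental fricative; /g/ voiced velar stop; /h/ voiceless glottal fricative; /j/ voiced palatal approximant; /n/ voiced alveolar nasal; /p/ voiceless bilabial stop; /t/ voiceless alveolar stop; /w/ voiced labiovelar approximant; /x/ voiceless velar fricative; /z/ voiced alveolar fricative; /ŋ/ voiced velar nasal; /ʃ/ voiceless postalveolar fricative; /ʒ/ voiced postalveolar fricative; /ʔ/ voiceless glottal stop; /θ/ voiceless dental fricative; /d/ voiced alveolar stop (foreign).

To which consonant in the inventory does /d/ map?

/t/ is closest: same manner (stop), place distance 0 (alveolar→alveolar), voicing differs (+1); total 1. Next closest is /g/ at distance 3.

t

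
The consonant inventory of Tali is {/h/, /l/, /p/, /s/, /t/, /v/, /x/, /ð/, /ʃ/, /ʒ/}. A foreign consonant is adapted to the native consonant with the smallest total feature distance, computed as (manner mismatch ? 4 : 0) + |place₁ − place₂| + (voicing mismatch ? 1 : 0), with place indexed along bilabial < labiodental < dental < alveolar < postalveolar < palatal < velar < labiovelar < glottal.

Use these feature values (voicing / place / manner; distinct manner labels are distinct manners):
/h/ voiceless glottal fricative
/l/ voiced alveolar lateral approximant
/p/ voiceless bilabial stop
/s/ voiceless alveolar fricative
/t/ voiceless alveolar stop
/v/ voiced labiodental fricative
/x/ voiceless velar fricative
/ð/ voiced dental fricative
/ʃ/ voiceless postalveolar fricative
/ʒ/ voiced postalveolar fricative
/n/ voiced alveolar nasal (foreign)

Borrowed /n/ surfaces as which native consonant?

/l/ is closest: manner differs (nasal→lateral approximant, +4), place distance 0 (alveolar→alveolar), same voicing; total 4. Next closest is /s/ at distance 5.

l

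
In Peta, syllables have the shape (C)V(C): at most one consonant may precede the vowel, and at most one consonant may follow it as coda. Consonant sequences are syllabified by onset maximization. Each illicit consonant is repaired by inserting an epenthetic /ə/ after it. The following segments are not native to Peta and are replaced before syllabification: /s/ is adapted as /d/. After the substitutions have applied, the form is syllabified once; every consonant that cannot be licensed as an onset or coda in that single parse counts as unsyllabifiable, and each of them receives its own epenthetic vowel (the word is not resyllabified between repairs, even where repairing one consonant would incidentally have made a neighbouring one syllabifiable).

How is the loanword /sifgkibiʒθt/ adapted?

Substitution: /s/ → /d/, giving /difgkibiʒθt/.
Under (C)V(C), the unsyllabifiable consonants are /g/, /θ/, /t/ (at most one coda consonant is licensed; onsets are limited to one consonant).
Epenthesis after each stranded consonant: /g/ → /gə/, /θ/ → /θə/, /t/ → /tə/.

difgəkibiʒθətə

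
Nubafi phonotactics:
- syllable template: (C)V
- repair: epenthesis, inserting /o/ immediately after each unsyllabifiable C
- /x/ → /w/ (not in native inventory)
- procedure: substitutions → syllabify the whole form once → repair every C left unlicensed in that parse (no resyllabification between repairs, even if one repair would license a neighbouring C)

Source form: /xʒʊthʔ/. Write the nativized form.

woʒʊtohoʔo

Substitution: /x/ → /w/, giving /wʒʊthʔ/.
Under (C)V, the unsyllabifiable consonants are /w/, /t/, /h/, /ʔ/ (no codas are permitted; onsets are limited to one consonant).
Epenthesis after each stranded consonant: /w/ → /wo/, /t/ → /to/, /h/ → /ho/, /ʔ/ → /ʔo/.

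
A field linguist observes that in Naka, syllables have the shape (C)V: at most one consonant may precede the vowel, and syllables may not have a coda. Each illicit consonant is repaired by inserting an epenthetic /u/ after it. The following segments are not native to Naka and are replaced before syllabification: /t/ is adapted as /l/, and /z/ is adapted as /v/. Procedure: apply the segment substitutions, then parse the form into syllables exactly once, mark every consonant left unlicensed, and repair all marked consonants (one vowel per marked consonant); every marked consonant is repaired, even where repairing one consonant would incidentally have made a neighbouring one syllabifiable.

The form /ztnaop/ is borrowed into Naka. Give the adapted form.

Substitution: /z/ → /v/, /t/ → /l/, giving /vlnaop/.
The consonants /v/, /l/, /p/ cannot be parsed into a legal (C)V syllable (no codas are permitted; onsets are limited to one consonant).
Epenthesis after each stranded consonant: /v/ → /vu/, /l/ → /lu/, /p/ → /pu/.

vulunaopu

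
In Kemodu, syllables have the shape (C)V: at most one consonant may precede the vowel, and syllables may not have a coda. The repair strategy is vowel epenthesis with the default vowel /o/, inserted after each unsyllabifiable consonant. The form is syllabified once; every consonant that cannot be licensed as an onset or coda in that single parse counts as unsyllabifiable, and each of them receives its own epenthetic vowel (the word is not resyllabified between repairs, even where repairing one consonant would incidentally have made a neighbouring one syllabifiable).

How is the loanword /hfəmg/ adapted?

Under (C)V, the unsyllabifiable consonants are /h/, /m/, /g/ (no codas are permitted; onsets are limited to one consonant).
Inserting the epenthetic vowel yields /h/ → /ho/, /m/ → /mo/, /g/ → /go/.

hofəmogo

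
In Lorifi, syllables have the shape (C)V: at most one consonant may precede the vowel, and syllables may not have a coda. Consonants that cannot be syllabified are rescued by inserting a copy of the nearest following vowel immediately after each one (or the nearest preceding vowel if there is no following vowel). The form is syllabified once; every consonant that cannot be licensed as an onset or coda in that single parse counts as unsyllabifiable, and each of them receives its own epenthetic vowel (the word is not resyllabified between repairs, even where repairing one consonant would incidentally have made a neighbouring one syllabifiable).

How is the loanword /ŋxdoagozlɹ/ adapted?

Syllabifying with onset maximization leaves /ŋ/, /x/, /z/, /l/, /ɹ/ stranded (no codas are permitted; onsets are limited to one consonant).
Each unlicensed consonant becomes the onset of a new syllable: /ŋ/ → /ŋo/, /x/ → /xo/, /z/ → /zo/, /l/ → /lo/, /ɹ/ → /ɹo/.

ŋoxodoagozoloɹo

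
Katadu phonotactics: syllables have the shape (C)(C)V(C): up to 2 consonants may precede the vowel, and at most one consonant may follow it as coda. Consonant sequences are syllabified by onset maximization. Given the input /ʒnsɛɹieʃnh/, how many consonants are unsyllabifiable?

The consonants /ʒ/, /n/, /h/ cannot be parsed into a legal (C)(C)V(C) syllable (at most one coda consonant is licensed; onsets may contain at most 2 consonants).

3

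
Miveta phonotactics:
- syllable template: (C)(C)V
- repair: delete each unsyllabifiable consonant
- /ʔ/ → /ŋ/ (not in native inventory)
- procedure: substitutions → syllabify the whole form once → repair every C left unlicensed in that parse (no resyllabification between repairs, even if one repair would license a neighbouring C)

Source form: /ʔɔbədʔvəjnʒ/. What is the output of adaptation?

ŋɔbəŋvə

Substitution: /ʔ/ → /ŋ/, giving /ŋɔbədŋvəjnʒ/.
Syllabifying with onset maximization leaves /d/, /j/, /n/, /ʒ/ stranded (no codas are permitted; onsets may contain at most 2 consonants).
Deletion applies to /d/, /j/, /n/, /ʒ/.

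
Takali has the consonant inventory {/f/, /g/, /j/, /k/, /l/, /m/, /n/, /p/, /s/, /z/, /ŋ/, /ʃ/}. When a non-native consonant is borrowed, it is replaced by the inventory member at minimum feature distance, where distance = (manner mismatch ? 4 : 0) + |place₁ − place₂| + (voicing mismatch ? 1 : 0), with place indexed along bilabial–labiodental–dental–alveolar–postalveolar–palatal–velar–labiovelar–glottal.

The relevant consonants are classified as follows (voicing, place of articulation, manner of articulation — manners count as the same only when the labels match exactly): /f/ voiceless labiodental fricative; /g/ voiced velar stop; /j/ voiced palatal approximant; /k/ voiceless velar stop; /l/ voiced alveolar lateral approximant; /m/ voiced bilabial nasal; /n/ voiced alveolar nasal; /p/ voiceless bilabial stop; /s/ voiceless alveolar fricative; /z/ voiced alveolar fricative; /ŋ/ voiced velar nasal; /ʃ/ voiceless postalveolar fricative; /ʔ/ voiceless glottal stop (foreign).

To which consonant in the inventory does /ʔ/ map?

k

/k/ is closest: same manner (stop), place distance 2 (glottal→velar), same voicing; total 2. Next closest is /g/ at distance 3.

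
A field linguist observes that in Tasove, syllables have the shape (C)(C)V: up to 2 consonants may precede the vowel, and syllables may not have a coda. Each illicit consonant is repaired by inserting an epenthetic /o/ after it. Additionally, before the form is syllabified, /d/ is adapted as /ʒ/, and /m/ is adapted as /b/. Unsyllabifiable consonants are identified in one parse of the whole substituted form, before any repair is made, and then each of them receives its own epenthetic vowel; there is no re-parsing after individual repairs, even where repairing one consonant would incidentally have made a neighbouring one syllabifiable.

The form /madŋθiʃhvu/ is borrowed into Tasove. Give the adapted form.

Substitution: /m/ → /b/, /d/ → /ʒ/, giving /baʒŋθiʃhvu/.
Syllabifying with onset maximization leaves /ʒ/, /ʃ/ stranded (no codas are permitted; onsets may contain at most 2 consonants).
Each unlicensed consonant becomes the onset of a new syllable: /ʒ/ → /ʒo/, /ʃ/ → /ʃo/.

baʒoŋθiʃohvu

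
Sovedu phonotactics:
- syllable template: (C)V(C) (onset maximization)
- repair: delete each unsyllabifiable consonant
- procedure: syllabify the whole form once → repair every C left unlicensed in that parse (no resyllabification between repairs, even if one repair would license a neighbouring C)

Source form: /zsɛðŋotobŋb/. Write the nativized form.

sɛðŋotob

Under (C)V(C), the unsyllabifiable consonants are /z/, /ŋ/, /b/ (at most one coda consonant is licensed; onsets are limited to one consonant).
Deleting the stranded consonants removes /z/, /ŋ/, /b/.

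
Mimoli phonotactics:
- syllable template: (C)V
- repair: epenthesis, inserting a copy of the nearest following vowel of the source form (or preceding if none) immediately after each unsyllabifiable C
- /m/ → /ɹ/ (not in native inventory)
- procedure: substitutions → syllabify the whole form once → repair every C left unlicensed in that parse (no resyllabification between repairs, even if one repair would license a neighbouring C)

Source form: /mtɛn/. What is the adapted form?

Substitution: /m/ → /ɹ/, giving /ɹtɛn/.
Under (C)V, the unsyllabifiable consonants are /ɹ/, /n/ (no codas are permitted; onsets are limited to one consonant).
Each unlicensed consonant becomes the onset of a new syllable: /ɹ/ → /ɹɛ/, /n/ → /nɛ/.

ɹɛtɛnɛ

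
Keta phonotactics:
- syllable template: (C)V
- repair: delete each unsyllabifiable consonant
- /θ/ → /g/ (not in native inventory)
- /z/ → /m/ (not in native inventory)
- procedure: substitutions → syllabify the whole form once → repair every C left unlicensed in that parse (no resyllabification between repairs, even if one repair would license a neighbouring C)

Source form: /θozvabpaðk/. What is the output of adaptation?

Substitution: /θ/ → /g/, /z/ → /m/, giving /gomvabpaðk/.
Syllabifying with onset maximization leaves /m/, /b/, /ð/, /k/ stranded (no codas are permitted; onsets are limited to one consonant).
Deletion applies to /m/, /b/, /ð/, /k/.

govapa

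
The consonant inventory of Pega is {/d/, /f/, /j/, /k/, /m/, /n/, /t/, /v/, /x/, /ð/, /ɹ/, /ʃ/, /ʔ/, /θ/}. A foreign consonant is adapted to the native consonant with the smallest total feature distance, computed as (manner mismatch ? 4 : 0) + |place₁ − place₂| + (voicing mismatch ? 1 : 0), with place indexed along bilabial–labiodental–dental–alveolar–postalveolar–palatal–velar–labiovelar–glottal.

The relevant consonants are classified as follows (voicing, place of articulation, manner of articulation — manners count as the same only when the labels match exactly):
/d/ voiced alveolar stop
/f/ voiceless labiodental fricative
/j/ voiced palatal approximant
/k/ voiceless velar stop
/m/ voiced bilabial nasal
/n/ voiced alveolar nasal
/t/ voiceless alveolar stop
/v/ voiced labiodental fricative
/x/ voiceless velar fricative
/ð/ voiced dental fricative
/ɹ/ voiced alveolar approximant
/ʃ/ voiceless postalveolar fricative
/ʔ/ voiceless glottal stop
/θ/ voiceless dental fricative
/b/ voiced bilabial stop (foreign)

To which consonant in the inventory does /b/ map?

d

/d/ is closest: same manner (stop), place distance 3 (bilabial→alveolar), same voicing; total 3. Next closest is /m/ at distance 4.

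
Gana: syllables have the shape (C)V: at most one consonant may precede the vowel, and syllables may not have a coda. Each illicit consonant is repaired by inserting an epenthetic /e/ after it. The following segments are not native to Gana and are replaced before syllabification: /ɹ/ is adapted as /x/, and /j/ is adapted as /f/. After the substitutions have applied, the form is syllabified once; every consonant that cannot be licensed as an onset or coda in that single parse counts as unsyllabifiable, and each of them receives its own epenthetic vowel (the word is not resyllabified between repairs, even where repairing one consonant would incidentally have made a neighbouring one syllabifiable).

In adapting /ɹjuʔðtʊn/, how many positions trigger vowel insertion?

After substitution the input is /xfuʔðtʊn/.
The unsyllabifiable consonants are /x/, /ʔ/, /ð/, /n/; each receives one epenthetic vowel.

4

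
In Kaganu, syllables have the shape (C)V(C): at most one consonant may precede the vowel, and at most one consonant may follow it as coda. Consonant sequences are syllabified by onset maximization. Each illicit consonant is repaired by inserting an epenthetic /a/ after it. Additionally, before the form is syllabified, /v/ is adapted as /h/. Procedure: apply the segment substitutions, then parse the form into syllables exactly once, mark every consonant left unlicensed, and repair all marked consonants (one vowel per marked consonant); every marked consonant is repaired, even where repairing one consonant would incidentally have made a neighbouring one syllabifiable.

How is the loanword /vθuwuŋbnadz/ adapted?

Substitution: /v/ → /h/, giving /hθuwuŋbnadz/.
Under (C)V(C), the unsyllabifiable consonants are /h/, /b/, /z/ (at most one coda consonant is licensed; onsets are limited to one consonant).
Each unlicensed consonant becomes the onset of a new syllable: /h/ → /ha/, /b/ → /ba/, /z/ → /za/.

haθuwuŋbanadza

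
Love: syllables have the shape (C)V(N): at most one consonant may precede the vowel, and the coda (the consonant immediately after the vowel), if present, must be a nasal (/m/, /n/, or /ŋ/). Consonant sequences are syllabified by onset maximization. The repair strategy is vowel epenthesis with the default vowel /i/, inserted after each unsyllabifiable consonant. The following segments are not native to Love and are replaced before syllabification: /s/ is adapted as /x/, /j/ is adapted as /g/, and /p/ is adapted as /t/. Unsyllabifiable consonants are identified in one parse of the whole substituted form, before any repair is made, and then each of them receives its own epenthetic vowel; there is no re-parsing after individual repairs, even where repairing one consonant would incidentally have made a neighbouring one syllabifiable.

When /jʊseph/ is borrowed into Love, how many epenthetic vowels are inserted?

After substitution the input is /gʊxeth/.
The unsyllabifiable consonants are /t/, /h/; each receives one epenthetic vowel.

2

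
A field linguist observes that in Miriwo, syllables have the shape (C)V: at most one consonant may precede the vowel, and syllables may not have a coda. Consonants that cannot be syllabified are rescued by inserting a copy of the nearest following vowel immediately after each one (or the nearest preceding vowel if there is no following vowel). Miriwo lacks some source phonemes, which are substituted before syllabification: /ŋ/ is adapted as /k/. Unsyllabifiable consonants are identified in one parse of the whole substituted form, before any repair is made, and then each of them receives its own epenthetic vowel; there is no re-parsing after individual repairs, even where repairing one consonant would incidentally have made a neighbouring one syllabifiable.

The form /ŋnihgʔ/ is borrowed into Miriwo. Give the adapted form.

Substitution: /ŋ/ → /k/, giving /knihgʔ/.
Syllabifying with onset maximization leaves /k/, /h/, /g/, /ʔ/ stranded (no codas are permitted; onsets are limited to one consonant).
Epenthesis after each stranded consonant: /k/ → /ki/, /h/ → /hi/, /g/ → /gi/, /ʔ/ → /ʔi/.

kinihigiʔi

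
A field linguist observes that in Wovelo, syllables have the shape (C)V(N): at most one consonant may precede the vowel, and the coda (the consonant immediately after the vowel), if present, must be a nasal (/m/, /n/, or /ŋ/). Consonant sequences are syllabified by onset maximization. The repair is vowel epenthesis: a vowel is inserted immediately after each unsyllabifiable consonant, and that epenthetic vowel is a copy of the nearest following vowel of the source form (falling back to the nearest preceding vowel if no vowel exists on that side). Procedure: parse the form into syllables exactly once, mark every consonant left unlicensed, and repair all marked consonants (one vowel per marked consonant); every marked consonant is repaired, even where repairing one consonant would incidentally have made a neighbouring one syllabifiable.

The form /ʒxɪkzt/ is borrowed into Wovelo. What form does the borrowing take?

Under (C)V(N), the unsyllabifiable consonants are /ʒ/, /k/, /z/, /t/ (only a nasal (/m/, /n/, or /ŋ/) is licensed in coda position; onsets are limited to one consonant).
Each unlicensed consonant becomes the onset of a new syllable: /ʒ/ → /ʒɪ/, /k/ → /kɪ/, /z/ → /zɪ/, /t/ → /tɪ/.

ʒɪxɪkɪzɪtɪ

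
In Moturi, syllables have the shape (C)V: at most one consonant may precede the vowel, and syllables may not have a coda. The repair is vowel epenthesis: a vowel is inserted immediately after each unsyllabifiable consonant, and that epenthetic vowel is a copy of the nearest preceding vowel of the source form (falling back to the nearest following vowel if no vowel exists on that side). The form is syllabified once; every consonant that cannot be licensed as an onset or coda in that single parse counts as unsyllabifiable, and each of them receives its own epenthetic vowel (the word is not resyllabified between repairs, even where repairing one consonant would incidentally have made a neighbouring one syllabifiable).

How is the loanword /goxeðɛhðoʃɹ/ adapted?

Under (C)V, the unsyllabifiable consonants are /h/, /ʃ/, /ɹ/ (no codas are permitted; onsets are limited to one consonant).
Inserting the epenthetic vowel yields /h/ → /hɛ/, /ʃ/ → /ʃo/, /ɹ/ → /ɹo/.

goxeðɛhɛðoʃoɹo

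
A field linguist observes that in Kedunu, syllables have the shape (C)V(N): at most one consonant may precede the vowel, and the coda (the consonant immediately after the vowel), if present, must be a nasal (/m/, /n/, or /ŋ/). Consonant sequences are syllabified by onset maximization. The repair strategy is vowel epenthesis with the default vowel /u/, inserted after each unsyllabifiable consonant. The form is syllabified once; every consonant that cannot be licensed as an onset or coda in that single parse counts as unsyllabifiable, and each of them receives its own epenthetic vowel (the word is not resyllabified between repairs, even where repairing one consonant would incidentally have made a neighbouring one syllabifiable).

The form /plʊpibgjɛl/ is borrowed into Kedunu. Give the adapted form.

Syllabifying with onset maximization leaves /p/, /b/, /g/, /l/ stranded (only a nasal (/m/, /n/, or /ŋ/) is licensed in coda position; onsets are limited to one consonant).
Inserting the epenthetic vowel yields /p/ → /pu/, /b/ → /bu/, /g/ → /gu/, /l/ → /lu/.

pulʊpibugujɛlu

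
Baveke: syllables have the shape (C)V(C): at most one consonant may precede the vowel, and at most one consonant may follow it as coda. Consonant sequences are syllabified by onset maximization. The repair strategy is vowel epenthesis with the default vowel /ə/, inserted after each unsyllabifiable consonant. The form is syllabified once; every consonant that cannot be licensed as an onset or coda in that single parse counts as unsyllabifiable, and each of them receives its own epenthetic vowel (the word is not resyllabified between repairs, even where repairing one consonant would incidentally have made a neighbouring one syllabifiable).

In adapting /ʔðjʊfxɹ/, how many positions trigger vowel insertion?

The unsyllabifiable consonants are /ʔ/, /ð/, /x/, /ɹ/; each receives one epenthetic vowel.

4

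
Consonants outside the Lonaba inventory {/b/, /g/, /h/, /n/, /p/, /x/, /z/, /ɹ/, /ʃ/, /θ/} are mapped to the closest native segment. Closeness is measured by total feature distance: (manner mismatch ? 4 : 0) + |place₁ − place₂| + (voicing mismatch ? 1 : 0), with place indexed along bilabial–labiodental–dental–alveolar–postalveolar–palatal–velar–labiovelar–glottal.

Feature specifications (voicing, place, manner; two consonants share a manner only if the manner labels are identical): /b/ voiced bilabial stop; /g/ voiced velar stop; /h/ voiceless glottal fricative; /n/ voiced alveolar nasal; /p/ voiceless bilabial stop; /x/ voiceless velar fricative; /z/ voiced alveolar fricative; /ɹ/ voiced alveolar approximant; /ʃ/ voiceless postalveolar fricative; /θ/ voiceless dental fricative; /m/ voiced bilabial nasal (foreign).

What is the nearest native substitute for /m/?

/n/ is closest: same manner (nasal), place distance 3 (bilabial→alveolar), same voicing; total 3. Next closest is /b/ at distance 4.

n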